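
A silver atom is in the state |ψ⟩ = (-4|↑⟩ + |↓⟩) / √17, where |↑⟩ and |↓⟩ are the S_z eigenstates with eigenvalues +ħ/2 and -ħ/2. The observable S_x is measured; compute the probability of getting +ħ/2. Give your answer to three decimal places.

|+x⟩ = (|↑⟩ + |↓⟩)/√2, so ⟨+x|ψ⟩ = (-3) / (√2·√17).
P = |-3|² / 34 = 9/34.

0.265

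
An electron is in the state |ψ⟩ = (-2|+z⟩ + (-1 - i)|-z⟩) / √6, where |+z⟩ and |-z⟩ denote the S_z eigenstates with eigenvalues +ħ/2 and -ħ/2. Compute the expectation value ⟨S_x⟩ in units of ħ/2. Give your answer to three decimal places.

0.667

⟨σ_x⟩ = 2 Re(a* b)/(|a|²+|b|²) with a = -2, b = (-1 - i).
a* b = (2 + 2i), so ⟨σ_x⟩ = 4/6.
⟨S_x⟩ = (ħ/2)·⟨σ_x⟩.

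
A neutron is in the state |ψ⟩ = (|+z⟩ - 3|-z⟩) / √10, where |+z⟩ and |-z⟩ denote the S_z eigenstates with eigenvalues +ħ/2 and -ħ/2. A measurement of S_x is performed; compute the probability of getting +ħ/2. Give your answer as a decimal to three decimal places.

0.200

|+x⟩ = (|+z⟩ + |-z⟩)/√2, so ⟨+x|ψ⟩ = (-2) / (√2·√10).
P = |-2|² / 20 = 4/20.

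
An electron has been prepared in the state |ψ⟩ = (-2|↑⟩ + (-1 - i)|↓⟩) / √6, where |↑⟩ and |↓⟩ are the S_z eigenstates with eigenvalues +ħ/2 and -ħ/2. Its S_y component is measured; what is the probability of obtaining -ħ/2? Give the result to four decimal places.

0.1667

|-y⟩ = (|↑⟩ - i|↓⟩)/√2, so ⟨-y|ψ⟩ = (-1 - i) / (√2·√6).
P = |-1 - i|² / 12 = 2/12.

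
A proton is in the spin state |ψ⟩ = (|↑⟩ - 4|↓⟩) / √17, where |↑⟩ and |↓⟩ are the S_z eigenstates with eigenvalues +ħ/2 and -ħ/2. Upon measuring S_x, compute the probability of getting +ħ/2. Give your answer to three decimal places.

0.265

|+x⟩ = (|↑⟩ + |↓⟩)/√2, so ⟨+x|ψ⟩ = (-3) / (√2·√17).
P = |-3|² / 34 = 9/34.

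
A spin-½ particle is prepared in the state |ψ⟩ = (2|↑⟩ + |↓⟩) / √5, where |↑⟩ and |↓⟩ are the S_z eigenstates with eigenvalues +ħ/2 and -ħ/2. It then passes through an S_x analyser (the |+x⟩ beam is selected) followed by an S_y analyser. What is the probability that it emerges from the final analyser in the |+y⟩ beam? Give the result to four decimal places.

0.4500

First analyser (S_x): P(|+x⟩) = |⟨+x|ψ⟩|² = 9/10.
After stage 1 the state is |+x⟩; P(|+y⟩) = |⟨+y|+x⟩|² = 1/2.
Joint probability = 9/10 × 1/2 = 0.4500.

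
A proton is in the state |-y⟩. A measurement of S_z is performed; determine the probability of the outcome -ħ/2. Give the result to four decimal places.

0.5000

In the S_z basis, |-y⟩ = (|+z⟩ - i|-z⟩)/√2 and |-z⟩ = |-z⟩.
|⟨-z|-y⟩|² = 1/2.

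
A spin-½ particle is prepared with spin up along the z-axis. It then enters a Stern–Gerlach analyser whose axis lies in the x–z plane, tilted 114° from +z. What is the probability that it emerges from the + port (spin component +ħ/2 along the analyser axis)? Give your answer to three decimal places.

For spin-½, the probability of finding spin-up along an axis at angle θ to the initial spin direction is cos²(θ/2); spin-down is sin²(θ/2).
θ = 114°, so P = cos²(57°) ≈ 0.297.

0.297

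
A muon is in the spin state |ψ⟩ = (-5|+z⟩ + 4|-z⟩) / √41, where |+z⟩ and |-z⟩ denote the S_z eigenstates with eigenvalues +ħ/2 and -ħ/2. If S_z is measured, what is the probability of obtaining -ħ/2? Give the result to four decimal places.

The -ħ/2 outcome corresponds to |-z⟩. Its amplitude in |ψ⟩ is 4/√41.
P = |4|² / 41 = 16/41.

0.3902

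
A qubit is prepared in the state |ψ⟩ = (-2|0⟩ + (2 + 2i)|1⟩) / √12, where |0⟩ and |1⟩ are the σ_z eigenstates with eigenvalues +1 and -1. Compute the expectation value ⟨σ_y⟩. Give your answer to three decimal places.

⟨σ_y⟩ = 2 Im(a* b)/(|a|²+|b|²) with a = -2, b = (2 + 2i).
a* b = (-4 - 4i), so ⟨σ_y⟩ = -8/12.

-0.667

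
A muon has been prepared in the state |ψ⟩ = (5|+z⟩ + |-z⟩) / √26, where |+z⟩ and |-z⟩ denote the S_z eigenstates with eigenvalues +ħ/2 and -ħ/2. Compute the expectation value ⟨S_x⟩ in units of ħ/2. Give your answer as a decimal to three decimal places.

⟨σ_x⟩ = 2 Re(a* b)/(|a|²+|b|²) with a = 5, b = 1.
a* b = 5, so ⟨σ_x⟩ = 10/26.
⟨S_x⟩ = (ħ/2)·⟨σ_x⟩.

0.385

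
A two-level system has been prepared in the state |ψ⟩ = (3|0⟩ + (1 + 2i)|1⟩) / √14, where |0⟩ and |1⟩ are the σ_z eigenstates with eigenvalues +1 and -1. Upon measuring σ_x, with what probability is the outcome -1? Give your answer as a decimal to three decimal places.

|-x⟩ = (|0⟩ - |1⟩)/√2, so ⟨-x|ψ⟩ = (2 - 2i) / (√2·√14).
P = |2 - 2i|² / 28 = 8/28.

0.286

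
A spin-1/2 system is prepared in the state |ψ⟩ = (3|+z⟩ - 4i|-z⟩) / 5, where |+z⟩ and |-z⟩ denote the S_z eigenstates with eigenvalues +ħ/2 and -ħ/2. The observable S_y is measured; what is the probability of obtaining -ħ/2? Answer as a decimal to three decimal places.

|-y⟩ = (|+z⟩ - i|-z⟩)/√2, so ⟨-y|ψ⟩ = (7) / (√2·5).
P = |7|² / 50 = 49/50.

0.980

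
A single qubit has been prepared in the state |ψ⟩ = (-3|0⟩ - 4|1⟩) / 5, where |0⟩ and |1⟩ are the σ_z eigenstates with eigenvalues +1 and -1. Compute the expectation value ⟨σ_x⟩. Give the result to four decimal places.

0.9600

⟨σ_x⟩ = 2 Re(a* b)/(|a|²+|b|²) with a = -3, b = -4.
a* b = 12, so ⟨σ_x⟩ = 24/25.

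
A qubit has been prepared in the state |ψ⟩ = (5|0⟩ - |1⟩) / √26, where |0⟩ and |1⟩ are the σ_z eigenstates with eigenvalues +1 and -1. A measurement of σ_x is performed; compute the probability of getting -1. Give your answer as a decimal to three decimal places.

|-x⟩ = (|0⟩ - |1⟩)/√2, so ⟨-x|ψ⟩ = (6) / (√2·√26).
P = |6|² / 52 = 36/52.

0.692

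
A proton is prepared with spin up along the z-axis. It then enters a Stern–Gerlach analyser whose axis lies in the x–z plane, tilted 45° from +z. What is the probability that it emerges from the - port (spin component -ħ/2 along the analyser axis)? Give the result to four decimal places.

For spin-½, the probability of finding spin-up along an axis at angle θ to the initial spin direction is cos²(θ/2); spin-down is sin²(θ/2).
θ = 45°, so P = sin²(22.5°) ≈ 0.1464.

0.1464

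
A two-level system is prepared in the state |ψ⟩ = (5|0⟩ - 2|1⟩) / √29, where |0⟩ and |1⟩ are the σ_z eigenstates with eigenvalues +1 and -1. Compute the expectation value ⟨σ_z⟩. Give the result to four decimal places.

⟨σ_z⟩ = |a|² - |b|² divided by |a|²+|b|², with a, b the |0⟩, |1⟩ amplitudes.
= (25 - 4)/29 = 21/29.

0.7241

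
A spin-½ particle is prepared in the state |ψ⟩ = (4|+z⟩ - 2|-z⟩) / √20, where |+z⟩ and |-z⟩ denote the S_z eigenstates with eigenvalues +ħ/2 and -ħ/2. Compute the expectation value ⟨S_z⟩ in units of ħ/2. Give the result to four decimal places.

0.6000

⟨σ_z⟩ = |a|² - |b|² divided by |a|²+|b|², with a, b the |+z⟩, |-z⟩ amplitudes.
= (16 - 4)/20 = 12/20.
⟨S_z⟩ = (ħ/2)·⟨σ_z⟩.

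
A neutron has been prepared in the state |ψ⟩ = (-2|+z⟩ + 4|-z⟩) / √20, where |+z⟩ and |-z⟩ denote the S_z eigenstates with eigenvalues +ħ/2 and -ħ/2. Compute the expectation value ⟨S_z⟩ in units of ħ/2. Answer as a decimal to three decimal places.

⟨σ_z⟩ = |a|² - |b|² divided by |a|²+|b|², with a, b the |+z⟩, |-z⟩ amplitudes.
= (4 - 16)/20 = -12/20.
⟨S_z⟩ = (ħ/2)·⟨σ_z⟩.

-0.600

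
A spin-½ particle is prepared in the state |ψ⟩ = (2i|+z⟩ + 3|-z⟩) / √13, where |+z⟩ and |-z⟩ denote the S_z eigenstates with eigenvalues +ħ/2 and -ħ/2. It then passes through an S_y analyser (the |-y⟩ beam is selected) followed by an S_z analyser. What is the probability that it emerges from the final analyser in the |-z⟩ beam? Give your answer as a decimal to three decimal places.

0.481

First analyser (S_y): P(|-y⟩) = |⟨-y|ψ⟩|² = 25/26.
After stage 1 the state is |-y⟩; P(|-z⟩) = |⟨-z|-y⟩|² = 1/2.
Joint probability = 25/26 × 1/2 = 0.481.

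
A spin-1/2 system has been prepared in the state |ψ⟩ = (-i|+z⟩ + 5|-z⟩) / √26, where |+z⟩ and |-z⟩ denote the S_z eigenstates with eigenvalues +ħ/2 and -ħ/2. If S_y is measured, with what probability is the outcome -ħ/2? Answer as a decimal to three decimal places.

|-y⟩ = (|+z⟩ - i|-z⟩)/√2, so ⟨-y|ψ⟩ = (4i) / (√2·√26).
P = |4i|² / 52 = 16/52.

0.308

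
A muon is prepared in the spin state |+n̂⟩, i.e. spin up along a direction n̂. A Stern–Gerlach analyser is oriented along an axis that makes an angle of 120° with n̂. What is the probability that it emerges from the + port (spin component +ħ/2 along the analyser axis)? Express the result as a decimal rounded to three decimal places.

0.250

For spin-½, the probability of finding spin-up along an axis at angle θ to the initial spin direction is cos²(θ/2); spin-down is sin²(θ/2).
θ = 120°, so P = cos²(60°) ≈ 0.250.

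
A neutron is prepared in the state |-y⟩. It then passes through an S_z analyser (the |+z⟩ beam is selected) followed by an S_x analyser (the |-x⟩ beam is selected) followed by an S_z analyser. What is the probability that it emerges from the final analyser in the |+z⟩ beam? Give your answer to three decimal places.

0.125

First analyser (S_z): from |-y⟩, P(|+z⟩) = 1/2.
After stage 1 the state is |+z⟩; P(|-x⟩) = |⟨-x|+z⟩|² = 1/2.
After stage 2 the state is |-x⟩; P(|+z⟩) = |⟨+z|-x⟩|² = 1/2.
Joint probability = 1/2 × 1/2 × 1/2 = 0.125.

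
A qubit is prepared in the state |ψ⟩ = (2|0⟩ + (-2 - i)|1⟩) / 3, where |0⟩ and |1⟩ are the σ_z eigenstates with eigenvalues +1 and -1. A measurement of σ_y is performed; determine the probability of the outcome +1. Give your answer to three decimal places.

0.278

|+y⟩ = (|0⟩ + i|1⟩)/√2, so ⟨+y|ψ⟩ = (1 + 2i) / (√2·3).
P = |1 + 2i|² / 18 = 5/18.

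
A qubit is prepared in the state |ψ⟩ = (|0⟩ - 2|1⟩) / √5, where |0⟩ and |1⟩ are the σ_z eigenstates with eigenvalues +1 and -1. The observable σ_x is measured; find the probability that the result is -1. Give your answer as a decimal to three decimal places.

0.900

|-x⟩ = (|0⟩ - |1⟩)/√2, so ⟨-x|ψ⟩ = (3) / (√2·√5).
P = |3|² / 10 = 9/10.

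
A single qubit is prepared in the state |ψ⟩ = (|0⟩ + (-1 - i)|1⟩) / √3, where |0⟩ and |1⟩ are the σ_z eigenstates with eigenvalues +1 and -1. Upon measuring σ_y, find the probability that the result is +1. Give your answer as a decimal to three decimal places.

0.167

|+y⟩ = (|0⟩ + i|1⟩)/√2, so ⟨+y|ψ⟩ = (i) / (√2·√3).
P = |i|² / 6 = 1/6.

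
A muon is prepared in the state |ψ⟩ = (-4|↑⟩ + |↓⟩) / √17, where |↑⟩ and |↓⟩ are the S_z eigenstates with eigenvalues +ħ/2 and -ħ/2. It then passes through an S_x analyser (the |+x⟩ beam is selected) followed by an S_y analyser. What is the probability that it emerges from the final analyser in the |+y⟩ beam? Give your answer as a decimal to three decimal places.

First analyser (S_x): P(|+x⟩) = |⟨+x|ψ⟩|² = 9/34.
After stage 1 the state is |+x⟩; P(|+y⟩) = |⟨+y|+x⟩|² = 1/2.
Joint probability = 9/34 × 1/2 = 0.132.

0.132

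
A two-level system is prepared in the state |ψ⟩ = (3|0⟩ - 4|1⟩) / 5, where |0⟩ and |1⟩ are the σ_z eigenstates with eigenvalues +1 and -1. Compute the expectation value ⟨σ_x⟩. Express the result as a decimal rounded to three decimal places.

-0.960

⟨σ_x⟩ = 2 Re(a* b)/(|a|²+|b|²) with a = 3, b = -4.
a* b = -12, so ⟨σ_x⟩ = -24/25.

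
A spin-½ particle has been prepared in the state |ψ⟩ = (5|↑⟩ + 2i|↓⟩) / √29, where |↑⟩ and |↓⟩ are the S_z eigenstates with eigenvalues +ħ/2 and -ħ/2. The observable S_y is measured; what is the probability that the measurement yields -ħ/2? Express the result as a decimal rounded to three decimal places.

0.155

|-y⟩ = (|↑⟩ - i|↓⟩)/√2, so ⟨-y|ψ⟩ = (3) / (√2·√29).
P = |3|² / 58 = 9/58.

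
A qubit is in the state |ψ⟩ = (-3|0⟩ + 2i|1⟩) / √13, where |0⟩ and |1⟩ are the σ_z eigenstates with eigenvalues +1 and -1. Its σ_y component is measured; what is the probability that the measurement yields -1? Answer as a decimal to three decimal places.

|-y⟩ = (|0⟩ - i|1⟩)/√2, so ⟨-y|ψ⟩ = (-5) / (√2·√13).
P = |-5|² / 26 = 25/26.

0.962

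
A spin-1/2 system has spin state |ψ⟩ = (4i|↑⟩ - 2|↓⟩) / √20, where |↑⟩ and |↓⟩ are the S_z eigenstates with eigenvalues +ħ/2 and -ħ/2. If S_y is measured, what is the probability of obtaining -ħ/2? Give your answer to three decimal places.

0.100

|-y⟩ = (|↑⟩ - i|↓⟩)/√2, so ⟨-y|ψ⟩ = (2i) / (√2·√20).
P = |2i|² / 40 = 4/40.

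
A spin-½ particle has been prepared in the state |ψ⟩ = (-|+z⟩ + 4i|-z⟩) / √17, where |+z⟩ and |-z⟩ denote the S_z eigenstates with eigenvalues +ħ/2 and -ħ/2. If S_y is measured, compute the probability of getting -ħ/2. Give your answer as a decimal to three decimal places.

0.735

|-y⟩ = (|+z⟩ - i|-z⟩)/√2, so ⟨-y|ψ⟩ = (-5) / (√2·√17).
P = |-5|² / 34 = 25/34.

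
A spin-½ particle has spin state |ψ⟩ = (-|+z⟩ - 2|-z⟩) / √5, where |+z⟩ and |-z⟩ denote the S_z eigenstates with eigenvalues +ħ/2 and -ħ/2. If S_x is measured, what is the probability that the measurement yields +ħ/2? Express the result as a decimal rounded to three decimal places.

0.900

|+x⟩ = (|+z⟩ + |-z⟩)/√2, so ⟨+x|ψ⟩ = (-3) / (√2·√5).
P = |-3|² / 10 = 9/10.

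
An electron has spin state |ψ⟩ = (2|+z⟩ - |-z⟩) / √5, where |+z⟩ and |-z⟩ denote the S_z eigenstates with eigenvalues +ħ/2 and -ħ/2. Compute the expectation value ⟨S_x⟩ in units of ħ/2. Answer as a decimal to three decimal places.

⟨σ_x⟩ = 2 Re(a* b)/(|a|²+|b|²) with a = 2, b = -1.
a* b = -2, so ⟨σ_x⟩ = -4/5.
⟨S_x⟩ = (ħ/2)·⟨σ_x⟩.

-0.800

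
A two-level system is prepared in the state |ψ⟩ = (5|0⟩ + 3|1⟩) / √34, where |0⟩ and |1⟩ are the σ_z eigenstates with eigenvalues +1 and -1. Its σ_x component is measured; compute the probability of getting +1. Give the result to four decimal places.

|+x⟩ = (|0⟩ + |1⟩)/√2, so ⟨+x|ψ⟩ = (8) / (√2·√34).
P = |8|² / 68 = 64/68.

0.9412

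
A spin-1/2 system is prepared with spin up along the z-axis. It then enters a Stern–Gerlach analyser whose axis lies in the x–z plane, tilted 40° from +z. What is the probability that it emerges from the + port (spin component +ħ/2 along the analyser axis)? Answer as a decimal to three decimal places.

0.883

For spin-½, the probability of finding spin-up along an axis at angle θ to the initial spin direction is cos²(θ/2); spin-down is sin²(θ/2).
θ = 40°, so P = cos²(20°) ≈ 0.883.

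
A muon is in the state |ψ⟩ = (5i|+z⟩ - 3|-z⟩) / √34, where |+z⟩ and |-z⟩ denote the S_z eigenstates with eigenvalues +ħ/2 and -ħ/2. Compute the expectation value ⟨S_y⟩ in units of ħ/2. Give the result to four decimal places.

0.8824

⟨σ_y⟩ = 2 Im(a* b)/(|a|²+|b|²) with a = 5i, b = -3.
a* b = 15i, so ⟨σ_y⟩ = 30/34.
⟨S_y⟩ = (ħ/2)·⟨σ_y⟩.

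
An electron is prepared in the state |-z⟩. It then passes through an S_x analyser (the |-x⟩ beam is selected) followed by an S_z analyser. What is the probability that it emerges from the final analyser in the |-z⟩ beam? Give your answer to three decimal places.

0.250

First analyser (S_x): from |-z⟩, P(|-x⟩) = 1/2.
After stage 1 the state is |-x⟩; P(|-z⟩) = |⟨-z|-x⟩|² = 1/2.
Joint probability = 1/2 × 1/2 = 0.250.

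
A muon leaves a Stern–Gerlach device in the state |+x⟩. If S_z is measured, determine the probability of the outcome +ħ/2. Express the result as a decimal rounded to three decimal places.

0.500

In the S_z basis, |+x⟩ = (|↑⟩ + |↓⟩)/√2 and |+z⟩ = |↑⟩.
|⟨+z|+x⟩|² = 1/2.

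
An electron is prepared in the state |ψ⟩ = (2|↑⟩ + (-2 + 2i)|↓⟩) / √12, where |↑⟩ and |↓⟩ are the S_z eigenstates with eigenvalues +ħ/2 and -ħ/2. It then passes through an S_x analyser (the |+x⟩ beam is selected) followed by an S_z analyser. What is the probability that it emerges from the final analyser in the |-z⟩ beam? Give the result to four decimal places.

First analyser (S_x): P(|+x⟩) = |⟨+x|ψ⟩|² = 4/24.
After stage 1 the state is |+x⟩; P(|-z⟩) = |⟨-z|+x⟩|² = 1/2.
Joint probability = 4/24 × 1/2 = 0.0833.

0.0833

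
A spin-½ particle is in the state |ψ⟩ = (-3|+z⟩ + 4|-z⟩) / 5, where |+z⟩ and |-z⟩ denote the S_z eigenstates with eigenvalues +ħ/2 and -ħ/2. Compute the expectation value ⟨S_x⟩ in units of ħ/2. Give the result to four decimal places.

-0.9600

⟨σ_x⟩ = 2 Re(a* b)/(|a|²+|b|²) with a = -3, b = 4.
a* b = -12, so ⟨σ_x⟩ = -24/25.
⟨S_x⟩ = (ħ/2)·⟨σ_x⟩.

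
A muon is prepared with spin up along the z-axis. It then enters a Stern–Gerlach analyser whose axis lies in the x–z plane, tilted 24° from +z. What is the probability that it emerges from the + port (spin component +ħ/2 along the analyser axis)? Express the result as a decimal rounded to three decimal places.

0.957

For spin-½, the probability of finding spin-up along an axis at angle θ to the initial spin direction is cos²(θ/2); spin-down is sin²(θ/2).
θ = 24°, so P = cos²(12°) ≈ 0.957.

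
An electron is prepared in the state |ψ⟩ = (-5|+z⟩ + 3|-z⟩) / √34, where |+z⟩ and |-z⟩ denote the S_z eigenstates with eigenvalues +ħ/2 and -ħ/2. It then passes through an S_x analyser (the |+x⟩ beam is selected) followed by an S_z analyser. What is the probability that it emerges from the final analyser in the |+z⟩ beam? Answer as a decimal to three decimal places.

First analyser (S_x): P(|+x⟩) = |⟨+x|ψ⟩|² = 4/68.
After stage 1 the state is |+x⟩; P(|+z⟩) = |⟨+z|+x⟩|² = 1/2.
Joint probability = 4/68 × 1/2 = 0.029.

0.029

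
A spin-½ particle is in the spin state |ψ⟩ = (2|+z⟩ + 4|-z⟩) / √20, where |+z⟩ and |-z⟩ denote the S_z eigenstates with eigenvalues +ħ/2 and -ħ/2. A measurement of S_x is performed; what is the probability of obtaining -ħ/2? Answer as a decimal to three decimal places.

|-x⟩ = (|+z⟩ - |-z⟩)/√2, so ⟨-x|ψ⟩ = (-2) / (√2·√20).
P = |-2|² / 40 = 4/40.

0.100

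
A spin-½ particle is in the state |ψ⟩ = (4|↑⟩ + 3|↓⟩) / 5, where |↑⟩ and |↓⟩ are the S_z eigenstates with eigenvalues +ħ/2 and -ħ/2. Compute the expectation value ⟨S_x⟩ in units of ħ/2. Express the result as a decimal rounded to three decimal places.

⟨σ_x⟩ = 2 Re(a* b)/(|a|²+|b|²) with a = 4, b = 3.
a* b = 12, so ⟨σ_x⟩ = 24/25.
⟨S_x⟩ = (ħ/2)·⟨σ_x⟩.

0.960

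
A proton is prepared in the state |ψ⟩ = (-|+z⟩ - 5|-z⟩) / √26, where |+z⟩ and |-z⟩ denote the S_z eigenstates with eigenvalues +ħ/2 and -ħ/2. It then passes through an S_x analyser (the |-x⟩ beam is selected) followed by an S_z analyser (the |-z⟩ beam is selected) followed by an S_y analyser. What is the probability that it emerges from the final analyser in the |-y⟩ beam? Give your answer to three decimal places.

0.077

First analyser (S_x): P(|-x⟩) = |⟨-x|ψ⟩|² = 16/52.
After stage 1 the state is |-x⟩; P(|-z⟩) = |⟨-z|-x⟩|² = 1/2.
After stage 2 the state is |-z⟩; P(|-y⟩) = |⟨-y|-z⟩|² = 1/2.
Joint probability = 16/52 × 1/2 × 1/2 = 0.077.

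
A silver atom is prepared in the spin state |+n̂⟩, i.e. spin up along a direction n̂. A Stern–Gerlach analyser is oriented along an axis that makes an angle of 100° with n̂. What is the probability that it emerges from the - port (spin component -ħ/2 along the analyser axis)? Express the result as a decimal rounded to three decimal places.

0.587

For spin-½, the probability of finding spin-up along an axis at angle θ to the initial spin direction is cos²(θ/2); spin-down is sin²(θ/2).
θ = 100°, so P = sin²(50°) ≈ 0.587.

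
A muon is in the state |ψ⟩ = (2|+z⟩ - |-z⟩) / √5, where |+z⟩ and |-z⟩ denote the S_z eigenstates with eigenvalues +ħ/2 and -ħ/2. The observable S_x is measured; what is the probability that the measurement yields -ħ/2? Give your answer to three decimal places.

0.900

|-x⟩ = (|+z⟩ - |-z⟩)/√2, so ⟨-x|ψ⟩ = (3) / (√2·√5).
P = |3|² / 10 = 9/10.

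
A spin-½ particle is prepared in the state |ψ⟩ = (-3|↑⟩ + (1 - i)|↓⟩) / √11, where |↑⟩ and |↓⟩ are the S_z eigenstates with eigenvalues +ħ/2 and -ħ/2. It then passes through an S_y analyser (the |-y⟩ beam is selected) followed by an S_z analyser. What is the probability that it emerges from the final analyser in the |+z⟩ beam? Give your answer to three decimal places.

First analyser (S_y): P(|-y⟩) = |⟨-y|ψ⟩|² = 5/22.
After stage 1 the state is |-y⟩; P(|+z⟩) = |⟨+z|-y⟩|² = 1/2.
Joint probability = 5/22 × 1/2 = 0.114.

0.114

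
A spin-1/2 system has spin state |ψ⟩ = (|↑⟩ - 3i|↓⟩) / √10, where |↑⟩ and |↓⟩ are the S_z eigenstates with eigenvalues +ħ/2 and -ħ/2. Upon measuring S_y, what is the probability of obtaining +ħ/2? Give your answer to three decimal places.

0.200

|+y⟩ = (|↑⟩ + i|↓⟩)/√2, so ⟨+y|ψ⟩ = (-2) / (√2·√10).
P = |-2|² / 20 = 4/20.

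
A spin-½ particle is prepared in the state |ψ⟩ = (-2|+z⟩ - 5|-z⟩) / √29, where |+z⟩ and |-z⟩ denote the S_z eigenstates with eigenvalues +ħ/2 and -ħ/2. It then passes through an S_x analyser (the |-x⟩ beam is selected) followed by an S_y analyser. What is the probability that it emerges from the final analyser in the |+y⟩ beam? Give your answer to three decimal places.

First analyser (S_x): P(|-x⟩) = |⟨-x|ψ⟩|² = 9/58.
After stage 1 the state is |-x⟩; P(|+y⟩) = |⟨+y|-x⟩|² = 1/2.
Joint probability = 9/58 × 1/2 = 0.078.

0.078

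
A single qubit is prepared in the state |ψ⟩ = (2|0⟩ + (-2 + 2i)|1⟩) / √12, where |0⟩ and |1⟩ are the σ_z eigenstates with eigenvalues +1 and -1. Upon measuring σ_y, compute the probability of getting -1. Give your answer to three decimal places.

0.167

|-y⟩ = (|0⟩ - i|1⟩)/√2, so ⟨-y|ψ⟩ = (-2i) / (√2·√12).
P = |-2i|² / 24 = 4/24.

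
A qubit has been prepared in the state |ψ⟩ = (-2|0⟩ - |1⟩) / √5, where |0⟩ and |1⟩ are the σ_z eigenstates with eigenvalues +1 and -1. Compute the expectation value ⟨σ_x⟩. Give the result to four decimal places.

0.8000

⟨σ_x⟩ = 2 Re(a* b)/(|a|²+|b|²) with a = -2, b = -1.
a* b = 2, so ⟨σ_x⟩ = 4/5.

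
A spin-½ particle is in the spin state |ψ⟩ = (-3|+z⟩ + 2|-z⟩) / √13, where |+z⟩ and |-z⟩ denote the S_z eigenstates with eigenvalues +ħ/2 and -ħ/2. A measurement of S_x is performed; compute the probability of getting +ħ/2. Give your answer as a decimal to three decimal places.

0.038

|+x⟩ = (|+z⟩ + |-z⟩)/√2, so ⟨+x|ψ⟩ = (-1) / (√2·√13).
P = |-1|² / 26 = 1/26.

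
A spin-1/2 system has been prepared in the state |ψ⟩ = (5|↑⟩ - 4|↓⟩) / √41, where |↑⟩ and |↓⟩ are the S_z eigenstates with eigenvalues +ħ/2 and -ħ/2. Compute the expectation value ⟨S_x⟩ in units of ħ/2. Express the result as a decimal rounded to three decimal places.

⟨σ_x⟩ = 2 Re(a* b)/(|a|²+|b|²) with a = 5, b = -4.
a* b = -20, so ⟨σ_x⟩ = -40/41.
⟨S_x⟩ = (ħ/2)·⟨σ_x⟩.

-0.976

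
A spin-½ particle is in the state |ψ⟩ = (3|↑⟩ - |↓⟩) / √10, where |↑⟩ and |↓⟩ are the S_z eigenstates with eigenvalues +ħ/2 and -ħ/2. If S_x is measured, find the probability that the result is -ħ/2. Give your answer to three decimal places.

|-x⟩ = (|↑⟩ - |↓⟩)/√2, so ⟨-x|ψ⟩ = (4) / (√2·√10).
P = |4|² / 20 = 16/20.

0.800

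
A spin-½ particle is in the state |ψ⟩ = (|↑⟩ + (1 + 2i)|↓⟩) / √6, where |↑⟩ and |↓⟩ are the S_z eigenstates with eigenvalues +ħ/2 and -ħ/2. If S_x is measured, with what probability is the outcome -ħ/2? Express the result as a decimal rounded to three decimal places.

0.333

|-x⟩ = (|↑⟩ - |↓⟩)/√2, so ⟨-x|ψ⟩ = (-2i) / (√2·√6).
P = |-2i|² / 12 = 4/12.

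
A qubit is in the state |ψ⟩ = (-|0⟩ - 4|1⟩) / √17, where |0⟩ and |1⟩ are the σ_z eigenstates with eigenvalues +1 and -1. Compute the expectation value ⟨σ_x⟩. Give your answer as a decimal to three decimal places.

0.471

⟨σ_x⟩ = 2 Re(a* b)/(|a|²+|b|²) with a = -1, b = -4.
a* b = 4, so ⟨σ_x⟩ = 8/17.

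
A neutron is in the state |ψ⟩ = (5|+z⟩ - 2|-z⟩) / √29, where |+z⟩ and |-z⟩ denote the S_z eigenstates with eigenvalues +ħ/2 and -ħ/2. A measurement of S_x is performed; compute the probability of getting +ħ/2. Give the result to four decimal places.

|+x⟩ = (|+z⟩ + |-z⟩)/√2, so ⟨+x|ψ⟩ = (3) / (√2·√29).
P = |3|² / 58 = 9/58.

0.1552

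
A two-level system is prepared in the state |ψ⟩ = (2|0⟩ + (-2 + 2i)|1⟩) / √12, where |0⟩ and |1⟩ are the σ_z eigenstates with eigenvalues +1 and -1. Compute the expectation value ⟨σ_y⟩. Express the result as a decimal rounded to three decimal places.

0.667

⟨σ_y⟩ = 2 Im(a* b)/(|a|²+|b|²) with a = 2, b = (-2 + 2i).
a* b = (-4 + 4i), so ⟨σ_y⟩ = 8/12.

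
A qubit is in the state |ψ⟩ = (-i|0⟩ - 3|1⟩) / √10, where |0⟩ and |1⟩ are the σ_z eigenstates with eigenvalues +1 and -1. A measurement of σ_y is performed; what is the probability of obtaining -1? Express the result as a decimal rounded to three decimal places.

|-y⟩ = (|0⟩ - i|1⟩)/√2, so ⟨-y|ψ⟩ = (-4i) / (√2·√10).
P = |-4i|² / 20 = 16/20.

0.800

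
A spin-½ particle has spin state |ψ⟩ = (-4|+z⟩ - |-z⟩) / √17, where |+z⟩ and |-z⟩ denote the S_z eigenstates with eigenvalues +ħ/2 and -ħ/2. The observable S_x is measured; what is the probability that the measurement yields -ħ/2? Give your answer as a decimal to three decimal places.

0.265

|-x⟩ = (|+z⟩ - |-z⟩)/√2, so ⟨-x|ψ⟩ = (-3) / (√2·√17).
P = |-3|² / 34 = 9/34.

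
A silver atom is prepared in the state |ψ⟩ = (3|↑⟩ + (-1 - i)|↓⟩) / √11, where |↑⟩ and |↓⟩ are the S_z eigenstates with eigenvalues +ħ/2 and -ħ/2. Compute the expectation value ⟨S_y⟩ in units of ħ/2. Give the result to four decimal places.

-0.5455

⟨σ_y⟩ = 2 Im(a* b)/(|a|²+|b|²) with a = 3, b = (-1 - i).
a* b = (-3 - 3i), so ⟨σ_y⟩ = -6/11.
⟨S_y⟩ = (ħ/2)·⟨σ_y⟩.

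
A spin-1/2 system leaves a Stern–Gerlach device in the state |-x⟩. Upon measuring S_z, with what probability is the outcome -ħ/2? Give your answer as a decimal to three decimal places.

In the S_z basis, |-x⟩ = (|+z⟩ - |-z⟩)/√2 and |-z⟩ = |-z⟩.
|⟨-z|-x⟩|² = 1/2.

0.500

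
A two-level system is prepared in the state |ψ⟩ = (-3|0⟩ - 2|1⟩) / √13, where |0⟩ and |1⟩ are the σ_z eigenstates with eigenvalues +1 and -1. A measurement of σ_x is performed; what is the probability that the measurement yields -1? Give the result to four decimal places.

|-x⟩ = (|0⟩ - |1⟩)/√2, so ⟨-x|ψ⟩ = (-1) / (√2·√13).
P = |-1|² / 26 = 1/26.

0.0385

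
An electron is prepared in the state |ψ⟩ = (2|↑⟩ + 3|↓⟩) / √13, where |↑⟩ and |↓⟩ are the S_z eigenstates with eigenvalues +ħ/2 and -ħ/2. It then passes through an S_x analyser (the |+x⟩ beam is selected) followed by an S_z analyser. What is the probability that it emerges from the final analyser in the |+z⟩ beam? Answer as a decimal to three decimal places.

0.481

First analyser (S_x): P(|+x⟩) = |⟨+x|ψ⟩|² = 25/26.
After stage 1 the state is |+x⟩; P(|+z⟩) = |⟨+z|+x⟩|² = 1/2.
Joint probability = 25/26 × 1/2 = 0.481.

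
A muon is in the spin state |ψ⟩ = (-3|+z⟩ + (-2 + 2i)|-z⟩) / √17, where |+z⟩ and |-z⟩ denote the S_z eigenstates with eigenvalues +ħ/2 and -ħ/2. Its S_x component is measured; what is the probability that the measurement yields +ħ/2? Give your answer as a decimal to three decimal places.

0.853

|+x⟩ = (|+z⟩ + |-z⟩)/√2, so ⟨+x|ψ⟩ = (-5 + 2i) / (√2·√17).
P = |-5 + 2i|² / 34 = 29/34.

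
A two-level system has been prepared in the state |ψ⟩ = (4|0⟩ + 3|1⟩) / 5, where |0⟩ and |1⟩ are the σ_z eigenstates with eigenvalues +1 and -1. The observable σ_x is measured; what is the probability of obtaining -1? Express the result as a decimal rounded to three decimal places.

|-x⟩ = (|0⟩ - |1⟩)/√2, so ⟨-x|ψ⟩ = (1) / (√2·5).
P = |1|² / 50 = 1/50.

0.020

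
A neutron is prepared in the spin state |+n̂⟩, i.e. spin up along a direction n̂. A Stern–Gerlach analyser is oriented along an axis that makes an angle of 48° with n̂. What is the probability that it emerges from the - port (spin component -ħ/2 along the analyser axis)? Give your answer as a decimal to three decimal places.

For spin-½, the probability of finding spin-up along an axis at angle θ to the initial spin direction is cos²(θ/2); spin-down is sin²(θ/2).
θ = 48°, so P = sin²(24°) ≈ 0.165.

0.165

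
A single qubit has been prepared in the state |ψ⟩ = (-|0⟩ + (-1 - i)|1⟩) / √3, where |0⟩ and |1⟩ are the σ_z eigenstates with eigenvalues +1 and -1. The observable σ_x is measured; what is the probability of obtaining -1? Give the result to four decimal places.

0.1667

|-x⟩ = (|0⟩ - |1⟩)/√2, so ⟨-x|ψ⟩ = (i) / (√2·√3).
P = |i|² / 6 = 1/6.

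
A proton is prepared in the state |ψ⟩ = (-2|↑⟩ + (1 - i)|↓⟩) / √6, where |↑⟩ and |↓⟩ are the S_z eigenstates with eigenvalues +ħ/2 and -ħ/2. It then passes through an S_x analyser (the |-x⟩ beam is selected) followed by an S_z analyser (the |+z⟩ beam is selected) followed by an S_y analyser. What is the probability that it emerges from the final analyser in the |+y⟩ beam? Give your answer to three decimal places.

0.208

First analyser (S_x): P(|-x⟩) = |⟨-x|ψ⟩|² = 10/12.
After stage 1 the state is |-x⟩; P(|+z⟩) = |⟨+z|-x⟩|² = 1/2.
After stage 2 the state is |+z⟩; P(|+y⟩) = |⟨+y|+z⟩|² = 1/2.
Joint probability = 10/12 × 1/2 × 1/2 = 0.208.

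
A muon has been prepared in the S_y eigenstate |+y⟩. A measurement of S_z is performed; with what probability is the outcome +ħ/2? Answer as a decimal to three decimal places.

In the S_z basis, |+y⟩ = (|↑⟩ + i|↓⟩)/√2 and |+z⟩ = |↑⟩.
|⟨+z|+y⟩|² = 1/2.

0.500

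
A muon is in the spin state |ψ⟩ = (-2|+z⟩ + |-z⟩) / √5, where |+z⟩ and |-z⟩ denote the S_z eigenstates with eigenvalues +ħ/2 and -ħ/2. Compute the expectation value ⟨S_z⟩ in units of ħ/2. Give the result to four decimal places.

⟨σ_z⟩ = |a|² - |b|² divided by |a|²+|b|², with a, b the |+z⟩, |-z⟩ amplitudes.
= (4 - 1)/5 = 3/5.
⟨S_z⟩ = (ħ/2)·⟨σ_z⟩.

0.6000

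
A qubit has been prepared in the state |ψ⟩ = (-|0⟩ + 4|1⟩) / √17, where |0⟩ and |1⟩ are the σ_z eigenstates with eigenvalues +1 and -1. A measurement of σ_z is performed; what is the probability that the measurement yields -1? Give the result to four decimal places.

The -1 outcome corresponds to |1⟩. Its amplitude in |ψ⟩ is 4/√17.
P = |4|² / 17 = 16/17.

0.9412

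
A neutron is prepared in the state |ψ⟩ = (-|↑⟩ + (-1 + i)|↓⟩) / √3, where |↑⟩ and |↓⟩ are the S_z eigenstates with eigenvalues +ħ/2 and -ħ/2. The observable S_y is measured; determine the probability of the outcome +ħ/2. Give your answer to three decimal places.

|+y⟩ = (|↑⟩ + i|↓⟩)/√2, so ⟨+y|ψ⟩ = (i) / (√2·√3).
P = |i|² / 6 = 1/6.

0.167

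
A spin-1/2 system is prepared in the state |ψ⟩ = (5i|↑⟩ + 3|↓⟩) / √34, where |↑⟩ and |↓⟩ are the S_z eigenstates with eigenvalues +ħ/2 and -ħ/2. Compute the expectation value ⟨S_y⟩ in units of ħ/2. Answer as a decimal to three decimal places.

-0.882

⟨σ_y⟩ = 2 Im(a* b)/(|a|²+|b|²) with a = 5i, b = 3.
a* b = -15i, so ⟨σ_y⟩ = -30/34.
⟨S_y⟩ = (ħ/2)·⟨σ_y⟩.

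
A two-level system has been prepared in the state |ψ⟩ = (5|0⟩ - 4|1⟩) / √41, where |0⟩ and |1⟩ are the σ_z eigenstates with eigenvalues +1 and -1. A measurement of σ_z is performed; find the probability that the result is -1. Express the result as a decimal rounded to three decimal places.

0.390

The -1 outcome corresponds to |1⟩. Its amplitude in |ψ⟩ is -4/√41.
P = |-4|² / 41 = 16/41.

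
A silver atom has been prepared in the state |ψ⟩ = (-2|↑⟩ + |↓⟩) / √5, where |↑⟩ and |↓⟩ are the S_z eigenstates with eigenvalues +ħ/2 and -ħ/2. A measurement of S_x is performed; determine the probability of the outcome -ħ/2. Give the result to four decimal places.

0.9000

|-x⟩ = (|↑⟩ - |↓⟩)/√2, so ⟨-x|ψ⟩ = (-3) / (√2·√5).
P = |-3|² / 10 = 9/10.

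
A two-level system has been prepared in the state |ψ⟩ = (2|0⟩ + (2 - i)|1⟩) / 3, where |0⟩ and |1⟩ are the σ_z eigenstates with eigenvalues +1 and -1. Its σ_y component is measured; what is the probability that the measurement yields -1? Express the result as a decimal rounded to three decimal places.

|-y⟩ = (|0⟩ - i|1⟩)/√2, so ⟨-y|ψ⟩ = (3 + 2i) / (√2·3).
P = |3 + 2i|² / 18 = 13/18.

0.722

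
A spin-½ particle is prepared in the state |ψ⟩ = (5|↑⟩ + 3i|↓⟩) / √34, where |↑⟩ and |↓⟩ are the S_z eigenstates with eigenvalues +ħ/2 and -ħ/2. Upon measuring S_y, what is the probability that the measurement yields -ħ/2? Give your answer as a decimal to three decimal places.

0.059

|-y⟩ = (|↑⟩ - i|↓⟩)/√2, so ⟨-y|ψ⟩ = (2) / (√2·√34).
P = |2|² / 68 = 4/68.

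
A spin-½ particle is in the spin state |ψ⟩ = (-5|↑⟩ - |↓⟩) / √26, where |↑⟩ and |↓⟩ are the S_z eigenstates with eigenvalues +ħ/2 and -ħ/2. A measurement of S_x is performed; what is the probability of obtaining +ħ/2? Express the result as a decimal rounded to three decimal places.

|+x⟩ = (|↑⟩ + |↓⟩)/√2, so ⟨+x|ψ⟩ = (-6) / (√2·√26).
P = |-6|² / 52 = 36/52.

0.692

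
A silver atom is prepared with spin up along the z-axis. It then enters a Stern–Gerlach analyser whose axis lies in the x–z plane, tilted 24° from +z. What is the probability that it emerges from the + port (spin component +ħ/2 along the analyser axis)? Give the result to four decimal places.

0.9568

For spin-½, the probability of finding spin-up along an axis at angle θ to the initial spin direction is cos²(θ/2); spin-down is sin²(θ/2).
θ = 24°, so P = cos²(12°) ≈ 0.9568.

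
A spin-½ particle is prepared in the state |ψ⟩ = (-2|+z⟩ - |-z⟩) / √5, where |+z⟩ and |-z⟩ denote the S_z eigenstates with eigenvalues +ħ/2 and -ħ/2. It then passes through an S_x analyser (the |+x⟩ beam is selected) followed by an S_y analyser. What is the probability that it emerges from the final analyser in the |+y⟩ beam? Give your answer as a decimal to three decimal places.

0.450

First analyser (S_x): P(|+x⟩) = |⟨+x|ψ⟩|² = 9/10.
After stage 1 the state is |+x⟩; P(|+y⟩) = |⟨+y|+x⟩|² = 1/2.
Joint probability = 9/10 × 1/2 = 0.450.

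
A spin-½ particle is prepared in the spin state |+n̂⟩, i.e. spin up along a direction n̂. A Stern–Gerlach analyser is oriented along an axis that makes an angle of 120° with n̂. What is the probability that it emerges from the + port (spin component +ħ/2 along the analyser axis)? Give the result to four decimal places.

0.2500

For spin-½, the probability of finding spin-up along an axis at angle θ to the initial spin direction is cos²(θ/2); spin-down is sin²(θ/2).
θ = 120°, so P = cos²(60°) ≈ 0.2500.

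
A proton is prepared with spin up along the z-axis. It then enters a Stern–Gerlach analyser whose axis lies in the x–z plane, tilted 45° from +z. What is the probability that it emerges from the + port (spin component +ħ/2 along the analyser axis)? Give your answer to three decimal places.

0.854

For spin-½, the probability of finding spin-up along an axis at angle θ to the initial spin direction is cos²(θ/2); spin-down is sin²(θ/2).
θ = 45°, so P = cos²(22.5°) ≈ 0.854.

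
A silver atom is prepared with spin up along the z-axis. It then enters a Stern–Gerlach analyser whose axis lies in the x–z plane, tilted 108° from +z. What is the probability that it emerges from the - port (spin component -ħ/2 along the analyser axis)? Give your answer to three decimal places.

For spin-½, the probability of finding spin-up along an axis at angle θ to the initial spin direction is cos²(θ/2); spin-down is sin²(θ/2).
θ = 108°, so P = sin²(54°) ≈ 0.655.

0.655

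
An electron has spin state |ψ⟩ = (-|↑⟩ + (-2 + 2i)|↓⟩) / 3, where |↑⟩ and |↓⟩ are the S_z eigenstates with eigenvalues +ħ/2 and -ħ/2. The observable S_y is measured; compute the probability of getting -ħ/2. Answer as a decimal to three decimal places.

|-y⟩ = (|↑⟩ - i|↓⟩)/√2, so ⟨-y|ψ⟩ = (-3 - 2i) / (√2·3).
P = |-3 - 2i|² / 18 = 13/18.

0.722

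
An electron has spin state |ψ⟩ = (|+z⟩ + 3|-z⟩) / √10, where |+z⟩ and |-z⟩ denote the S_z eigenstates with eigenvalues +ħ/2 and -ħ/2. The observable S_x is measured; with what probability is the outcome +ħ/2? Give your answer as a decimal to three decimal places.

0.800

|+x⟩ = (|+z⟩ + |-z⟩)/√2, so ⟨+x|ψ⟩ = (4) / (√2·√10).
P = |4|² / 20 = 16/20.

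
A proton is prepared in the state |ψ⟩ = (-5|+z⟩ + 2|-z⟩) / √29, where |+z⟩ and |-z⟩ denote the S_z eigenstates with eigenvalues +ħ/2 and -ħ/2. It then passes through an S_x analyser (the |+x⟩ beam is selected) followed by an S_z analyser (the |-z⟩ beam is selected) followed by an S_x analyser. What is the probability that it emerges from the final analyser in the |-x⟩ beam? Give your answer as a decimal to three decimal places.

First analyser (S_x): P(|+x⟩) = |⟨+x|ψ⟩|² = 9/58.
After stage 1 the state is |+x⟩; P(|-z⟩) = |⟨-z|+x⟩|² = 1/2.
After stage 2 the state is |-z⟩; P(|-x⟩) = |⟨-x|-z⟩|² = 1/2.
Joint probability = 9/58 × 1/2 × 1/2 = 0.039.

0.039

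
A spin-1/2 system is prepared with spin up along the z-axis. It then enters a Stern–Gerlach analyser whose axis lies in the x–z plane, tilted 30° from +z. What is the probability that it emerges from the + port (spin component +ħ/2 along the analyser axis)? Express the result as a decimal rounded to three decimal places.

For spin-½, the probability of finding spin-up along an axis at angle θ to the initial spin direction is cos²(θ/2); spin-down is sin²(θ/2).
θ = 30°, so P = cos²(15°) ≈ 0.933.

0.933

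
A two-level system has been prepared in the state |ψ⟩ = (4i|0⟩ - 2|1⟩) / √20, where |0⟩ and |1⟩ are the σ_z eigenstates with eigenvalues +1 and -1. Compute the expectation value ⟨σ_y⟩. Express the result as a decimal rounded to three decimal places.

⟨σ_y⟩ = 2 Im(a* b)/(|a|²+|b|²) with a = 4i, b = -2.
a* b = 8i, so ⟨σ_y⟩ = 16/20.

0.800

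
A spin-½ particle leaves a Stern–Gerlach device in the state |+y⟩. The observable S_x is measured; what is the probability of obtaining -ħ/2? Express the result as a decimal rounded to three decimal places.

0.500

In the S_z basis, |+y⟩ = (|+z⟩ + i|-z⟩)/√2 and |-x⟩ = (|+z⟩ - |-z⟩)/√2.
|⟨-x|+y⟩|² = 1/2.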